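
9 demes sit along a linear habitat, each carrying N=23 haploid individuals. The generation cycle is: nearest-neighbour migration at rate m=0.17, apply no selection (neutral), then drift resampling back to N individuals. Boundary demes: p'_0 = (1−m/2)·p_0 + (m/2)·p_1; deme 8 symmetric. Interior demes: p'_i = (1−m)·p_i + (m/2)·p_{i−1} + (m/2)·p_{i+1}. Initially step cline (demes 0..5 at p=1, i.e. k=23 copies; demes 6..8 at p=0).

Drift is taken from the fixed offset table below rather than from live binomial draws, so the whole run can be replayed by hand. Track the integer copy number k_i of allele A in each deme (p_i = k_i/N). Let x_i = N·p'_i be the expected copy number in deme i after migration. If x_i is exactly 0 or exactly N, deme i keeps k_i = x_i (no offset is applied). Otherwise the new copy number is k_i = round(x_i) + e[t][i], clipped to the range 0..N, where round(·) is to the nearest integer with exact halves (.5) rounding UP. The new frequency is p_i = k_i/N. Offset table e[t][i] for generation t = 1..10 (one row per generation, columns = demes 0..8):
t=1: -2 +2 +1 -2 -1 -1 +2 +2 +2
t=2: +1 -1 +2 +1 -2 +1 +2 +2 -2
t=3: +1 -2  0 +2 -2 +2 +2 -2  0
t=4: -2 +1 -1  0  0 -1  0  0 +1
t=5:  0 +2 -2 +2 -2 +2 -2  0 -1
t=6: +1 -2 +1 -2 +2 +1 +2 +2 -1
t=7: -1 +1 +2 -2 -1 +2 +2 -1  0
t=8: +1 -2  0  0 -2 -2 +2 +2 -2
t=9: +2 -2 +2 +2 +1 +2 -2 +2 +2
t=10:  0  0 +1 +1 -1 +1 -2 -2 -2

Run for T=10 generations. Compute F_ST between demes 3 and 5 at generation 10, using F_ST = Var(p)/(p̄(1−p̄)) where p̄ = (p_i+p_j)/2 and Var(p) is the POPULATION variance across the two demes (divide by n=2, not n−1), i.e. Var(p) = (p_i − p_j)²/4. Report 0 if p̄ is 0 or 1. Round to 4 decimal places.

0.0238

t=0: k=[23 23 23 23 23 23 0 0 0]
t=1: x=[23.0000 23.0000 23.0000 23.0000 23.0000 21.0450 1.9550 0.0000 0.0000] k=[23 23 23 23 23 20 4 0 0]
t=2: x=[23.0000 23.0000 23.0000 23.0000 22.7450 18.8950 5.0200 0.3400 0.0000] k=[23 23 23 23 21 20 7 2 0]
t=3: x=[23.0000 23.0000 23.0000 22.8300 21.0850 18.9800 7.6800 2.2550 0.1700] k=[23 23 23 23 19 21 10 0 0]
t=4: x=[23.0000 23.0000 23.0000 22.6600 19.5100 19.8950 10.0850 0.8500 0.0000] k=[23 23 23 23 20 19 10 1 0]
t=5: x=[23.0000 23.0000 23.0000 22.7450 20.1700 18.3200 10.0000 1.6800 0.0850] k=[23 23 23 23 18 20 8 2 0]
t=6: x=[23.0000 23.0000 23.0000 22.5750 18.5950 18.8100 8.5100 2.3400 0.1700] k=[23 23 23 21 21 20 11 4 0]
t=7: x=[23.0000 23.0000 22.8300 21.1700 20.9150 19.3200 11.1700 4.2550 0.3400] k=[23 23 23 19 20 21 13 3 0]
t=8: x=[23.0000 23.0000 22.6600 19.4250 20.0000 20.2350 12.8300 3.5950 0.2550] k=[23 23 23 19 18 18 15 6 0]
t=9: x=[23.0000 23.0000 22.6600 19.2550 18.0850 17.7450 14.4900 6.2550 0.5100] k=[23 23 23 21 19 20 12 8 3]
t=10: x=[23.0000 23.0000 22.8300 21.0000 19.2550 19.2350 12.3400 7.9150 3.4250] k=[23 23 23 22 18 20 10 6 1]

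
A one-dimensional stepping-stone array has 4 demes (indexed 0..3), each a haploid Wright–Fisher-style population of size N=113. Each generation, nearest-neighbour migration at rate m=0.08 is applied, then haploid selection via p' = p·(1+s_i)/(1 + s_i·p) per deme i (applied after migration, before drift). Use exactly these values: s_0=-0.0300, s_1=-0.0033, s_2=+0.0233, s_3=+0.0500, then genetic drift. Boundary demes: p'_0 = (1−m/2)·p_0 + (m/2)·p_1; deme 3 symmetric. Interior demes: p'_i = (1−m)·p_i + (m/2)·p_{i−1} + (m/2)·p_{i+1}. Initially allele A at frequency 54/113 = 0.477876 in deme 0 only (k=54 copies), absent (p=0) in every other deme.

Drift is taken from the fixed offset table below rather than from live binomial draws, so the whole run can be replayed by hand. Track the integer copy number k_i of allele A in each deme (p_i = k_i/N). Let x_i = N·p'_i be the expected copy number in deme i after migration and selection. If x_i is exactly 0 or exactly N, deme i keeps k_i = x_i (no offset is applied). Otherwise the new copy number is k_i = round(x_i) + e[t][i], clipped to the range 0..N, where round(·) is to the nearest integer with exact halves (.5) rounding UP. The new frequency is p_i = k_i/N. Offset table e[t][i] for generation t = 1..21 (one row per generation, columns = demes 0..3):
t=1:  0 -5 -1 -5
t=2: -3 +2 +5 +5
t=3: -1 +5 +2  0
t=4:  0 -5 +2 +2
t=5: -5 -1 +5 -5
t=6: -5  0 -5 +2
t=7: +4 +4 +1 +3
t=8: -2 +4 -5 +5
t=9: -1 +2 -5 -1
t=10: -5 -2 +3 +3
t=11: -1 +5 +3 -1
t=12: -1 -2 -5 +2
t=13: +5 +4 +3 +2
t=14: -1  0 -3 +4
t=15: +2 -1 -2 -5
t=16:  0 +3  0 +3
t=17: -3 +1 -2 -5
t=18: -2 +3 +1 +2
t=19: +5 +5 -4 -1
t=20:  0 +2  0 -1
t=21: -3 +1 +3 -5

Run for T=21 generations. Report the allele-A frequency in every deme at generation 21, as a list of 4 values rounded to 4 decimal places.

[0.1504, 0.2389, 0.0796, 0.0619]

t=0: k=[54 0 0 0]
t=1: x=[50.9865 2.1530 0.0000 0.0000] k=[51 0 0 0]
t=2: x=[48.1166 2.0334 0.0000 0.0000] k=[45 4 0 0]
t=3: x=[42.5490 5.4628 0.1637 0.0000] k=[42 10 2 0]
t=4: x=[39.9301 10.9273 2.2911 0.0840] k=[40 6 4 2]
t=5: x=[37.8693 7.2575 4.0898 2.1820] k=[33 6 9 0]
t=6: x=[31.2270 7.1777 8.7032 0.3779] k=[26 7 4 2]
t=7: x=[24.6480 7.6165 4.1307 2.1820] k=[29 12 5 5]
t=8: x=[27.6785 12.3636 5.3971 5.2384] k=[26 16 0 10]
t=9: x=[25.0019 15.7152 1.0640 10.0374] k=[24 18 0 9]
t=10: x=[23.1935 17.4711 1.1049 9.0374] k=[18 15 4 12]
t=11: x=[17.4263 14.6378 4.8661 12.2009] k=[16 20 8 11]
t=12: x=[15.7427 19.3070 8.7848 11.3693] k=[15 17 4 13]
t=13: x=[14.6864 16.3537 4.9887 13.1982] k=[20 20 8 15]
t=14: x=[19.5036 19.4667 8.9479 15.3560] k=[19 19 6 19]
t=15: x=[18.5234 18.4290 7.1936 19.2466] k=[21 17 5 14]
t=16: x=[20.3273 16.6331 5.9689 14.2361] k=[20 20 6 17]
t=17: x=[19.5036 19.3869 7.1528 17.2615] k=[17 20 5 12]
t=18: x=[16.6822 19.2272 6.0097 12.2425] k=[15 22 7 14]
t=19: x=[14.8820 21.0633 8.0505 14.3191] k=[20 26 4 13]
t=20: x=[19.7389 24.8159 5.3563 13.1982] k=[20 27 5 12]
t=21: x=[19.7781 25.7742 6.2955 12.2425] k=[17 27 9 7]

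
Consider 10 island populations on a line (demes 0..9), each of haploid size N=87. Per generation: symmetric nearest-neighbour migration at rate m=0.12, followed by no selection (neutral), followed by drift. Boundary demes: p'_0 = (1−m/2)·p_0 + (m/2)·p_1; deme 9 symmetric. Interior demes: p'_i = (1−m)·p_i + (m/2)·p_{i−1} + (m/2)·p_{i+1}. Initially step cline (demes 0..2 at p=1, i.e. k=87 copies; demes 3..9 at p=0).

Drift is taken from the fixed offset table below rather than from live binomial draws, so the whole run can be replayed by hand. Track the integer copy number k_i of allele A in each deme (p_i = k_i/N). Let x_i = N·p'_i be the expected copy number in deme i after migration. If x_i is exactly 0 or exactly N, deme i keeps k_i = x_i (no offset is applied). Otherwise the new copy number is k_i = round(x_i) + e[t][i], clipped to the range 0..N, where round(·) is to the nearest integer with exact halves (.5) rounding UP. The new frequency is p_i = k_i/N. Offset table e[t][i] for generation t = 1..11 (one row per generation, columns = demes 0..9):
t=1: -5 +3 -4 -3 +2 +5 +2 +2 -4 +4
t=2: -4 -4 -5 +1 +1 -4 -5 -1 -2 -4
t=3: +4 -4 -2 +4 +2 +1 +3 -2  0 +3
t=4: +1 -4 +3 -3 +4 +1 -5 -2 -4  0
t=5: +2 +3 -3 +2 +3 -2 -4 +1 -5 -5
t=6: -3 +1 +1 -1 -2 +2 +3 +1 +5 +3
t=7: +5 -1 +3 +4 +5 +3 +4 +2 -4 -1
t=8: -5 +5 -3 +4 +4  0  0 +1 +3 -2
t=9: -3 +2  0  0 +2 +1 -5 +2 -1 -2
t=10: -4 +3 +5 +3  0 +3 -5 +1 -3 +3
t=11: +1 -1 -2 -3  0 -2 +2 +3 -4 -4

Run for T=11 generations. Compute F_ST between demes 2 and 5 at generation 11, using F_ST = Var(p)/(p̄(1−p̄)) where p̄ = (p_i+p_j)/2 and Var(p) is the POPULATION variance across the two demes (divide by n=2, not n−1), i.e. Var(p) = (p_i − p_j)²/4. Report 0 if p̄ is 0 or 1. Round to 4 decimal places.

t=0: k=[87 87 87 0 0 0 0 0 0 0]
t=1: x=[87.0000 87.0000 81.7800 5.2200 0.0000 0.0000 0.0000 0.0000 0.0000 0.0000] k=[87 87 78 2 0 0 0 0 0 0]
t=2: x=[87.0000 86.4600 73.9800 6.4400 0.1200 0.0000 0.0000 0.0000 0.0000 0.0000] k=[87 82 69 7 1 0 0 0 0 0]
t=3: x=[86.7000 81.5200 66.0600 10.3600 1.3000 0.0600 0.0000 0.0000 0.0000 0.0000] k=[87 78 64 14 3 1 0 0 0 0]
t=4: x=[86.4600 77.7000 61.8400 16.3400 3.5400 1.0600 0.0600 0.0000 0.0000 0.0000] k=[87 74 65 13 8 2 0 0 0 0]
t=5: x=[86.2200 74.2400 62.4200 15.8200 7.9400 2.2400 0.1200 0.0000 0.0000 0.0000] k=[87 77 59 18 11 0 0 0 0 0]
t=6: x=[86.4000 76.5200 57.6200 20.0400 10.7600 0.6600 0.0000 0.0000 0.0000 0.0000] k=[83 78 59 19 9 3 0 0 0 0]
t=7: x=[82.7000 77.1600 57.7400 20.8000 9.2400 3.1800 0.1800 0.0000 0.0000 0.0000] k=[87 76 61 25 14 6 4 0 0 0]
t=8: x=[86.3400 75.7600 59.7400 26.5000 14.1800 6.3600 3.8800 0.2400 0.0000 0.0000] k=[81 81 57 31 18 6 4 1 0 0]
t=9: x=[81.0000 79.5600 56.8800 31.7800 18.0600 6.6000 3.9400 1.1200 0.0600 0.0000] k=[78 82 57 32 20 8 0 3 0 0]
t=10: x=[78.2400 80.2600 57.0000 32.7800 20.0000 8.2400 0.6600 2.6400 0.1800 0.0000] k=[74 83 62 36 20 11 0 4 0 0]
t=11: x=[74.5400 81.2000 61.7000 36.6000 20.4200 10.8800 0.9000 3.5200 0.2400 0.0000] k=[76 80 60 34 20 9 3 7 0 0]

0.3590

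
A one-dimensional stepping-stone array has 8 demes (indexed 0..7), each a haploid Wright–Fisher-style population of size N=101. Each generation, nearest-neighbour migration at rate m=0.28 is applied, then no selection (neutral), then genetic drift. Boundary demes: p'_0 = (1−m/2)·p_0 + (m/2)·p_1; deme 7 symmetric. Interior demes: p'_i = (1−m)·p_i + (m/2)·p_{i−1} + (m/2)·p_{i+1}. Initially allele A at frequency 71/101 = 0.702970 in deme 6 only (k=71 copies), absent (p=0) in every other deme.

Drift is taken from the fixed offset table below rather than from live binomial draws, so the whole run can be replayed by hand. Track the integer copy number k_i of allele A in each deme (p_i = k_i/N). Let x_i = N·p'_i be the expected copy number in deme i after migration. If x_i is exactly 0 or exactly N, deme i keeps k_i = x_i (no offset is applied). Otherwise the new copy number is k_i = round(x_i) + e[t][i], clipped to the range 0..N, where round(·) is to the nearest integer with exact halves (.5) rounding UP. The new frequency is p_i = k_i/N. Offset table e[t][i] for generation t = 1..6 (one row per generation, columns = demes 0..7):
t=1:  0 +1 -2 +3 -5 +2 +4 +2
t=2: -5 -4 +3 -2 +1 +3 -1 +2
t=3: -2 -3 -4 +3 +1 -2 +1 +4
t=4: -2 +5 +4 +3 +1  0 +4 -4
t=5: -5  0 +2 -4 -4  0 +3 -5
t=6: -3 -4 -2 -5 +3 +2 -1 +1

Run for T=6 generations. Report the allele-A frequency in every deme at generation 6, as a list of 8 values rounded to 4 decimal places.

[0.0000, 0.0000, 0.0297, 0.0000, 0.0990, 0.2178, 0.3069, 0.2376]

t=0: k=[0 0 0 0 0 0 71 0]
t=1: x=[0.0000 0.0000 0.0000 0.0000 0.0000 9.9400 51.1200 9.9400] k=[0 0 0 0 0 12 55 12]
t=2: x=[0.0000 0.0000 0.0000 0.0000 1.6800 16.3400 42.9600 18.0200] k=[0 0 0 0 3 19 42 20]
t=3: x=[0.0000 0.0000 0.0000 0.4200 4.8200 19.9800 35.7000 23.0800] k=[0 0 0 3 6 18 37 27]
t=4: x=[0.0000 0.0000 0.4200 3.0000 7.2600 18.9800 32.9400 28.4000] k=[0 0 4 6 8 19 37 24]
t=5: x=[0.0000 0.5600 3.7200 6.0000 9.2600 19.9800 32.6600 25.8200] k=[0 1 6 2 5 20 36 21]
t=6: x=[0.1400 1.5600 4.7400 2.9800 6.6800 20.1400 31.6600 23.1000] k=[0 0 3 0 10 22 31 24]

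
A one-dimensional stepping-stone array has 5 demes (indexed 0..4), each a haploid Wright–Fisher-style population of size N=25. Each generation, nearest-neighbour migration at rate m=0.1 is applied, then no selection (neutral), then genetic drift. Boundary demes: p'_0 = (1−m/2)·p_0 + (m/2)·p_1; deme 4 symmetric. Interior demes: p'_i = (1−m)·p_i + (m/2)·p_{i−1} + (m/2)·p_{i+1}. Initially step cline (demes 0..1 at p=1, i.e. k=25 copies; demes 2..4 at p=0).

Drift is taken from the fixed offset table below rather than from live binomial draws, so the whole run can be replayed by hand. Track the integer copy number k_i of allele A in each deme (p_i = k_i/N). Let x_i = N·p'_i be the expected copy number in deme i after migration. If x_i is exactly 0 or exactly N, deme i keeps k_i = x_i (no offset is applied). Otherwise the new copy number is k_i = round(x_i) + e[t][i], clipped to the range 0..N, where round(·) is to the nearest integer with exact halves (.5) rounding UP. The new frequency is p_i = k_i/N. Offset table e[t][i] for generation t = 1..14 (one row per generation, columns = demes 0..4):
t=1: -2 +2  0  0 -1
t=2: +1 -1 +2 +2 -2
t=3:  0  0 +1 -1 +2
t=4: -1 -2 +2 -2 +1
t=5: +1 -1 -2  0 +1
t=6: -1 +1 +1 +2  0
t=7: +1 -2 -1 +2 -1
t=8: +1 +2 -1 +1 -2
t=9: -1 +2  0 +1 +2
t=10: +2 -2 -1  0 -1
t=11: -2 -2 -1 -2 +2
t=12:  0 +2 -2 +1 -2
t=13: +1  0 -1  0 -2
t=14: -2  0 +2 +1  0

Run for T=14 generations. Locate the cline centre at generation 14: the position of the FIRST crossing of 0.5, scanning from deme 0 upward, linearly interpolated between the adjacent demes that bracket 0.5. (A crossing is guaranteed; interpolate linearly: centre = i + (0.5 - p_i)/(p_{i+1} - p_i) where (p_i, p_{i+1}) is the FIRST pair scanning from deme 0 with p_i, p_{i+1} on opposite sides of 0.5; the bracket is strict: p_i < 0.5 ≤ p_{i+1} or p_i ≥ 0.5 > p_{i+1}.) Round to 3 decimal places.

1.550

t=0: k=[25 25 0 0 0]
t=1: x=[25.0000 23.7500 1.2500 0.0000 0.0000] k=[25 25 1 0 0]
t=2: x=[25.0000 23.8000 2.1500 0.0500 0.0000] k=[25 23 4 2 0]
t=3: x=[24.9000 22.1500 4.8500 2.0000 0.1000] k=[25 22 6 1 2]
t=4: x=[24.8500 21.3500 6.5500 1.3000 1.9500] k=[24 19 9 0 3]
t=5: x=[23.7500 18.7500 9.0500 0.6000 2.8500] k=[25 18 7 1 4]
t=6: x=[24.6500 17.8000 7.2500 1.4500 3.8500] k=[24 19 8 3 4]
t=7: x=[23.7500 18.7000 8.3000 3.3000 3.9500] k=[25 17 7 5 3]
t=8: x=[24.6000 16.9000 7.4000 5.0000 3.1000] k=[25 19 6 6 1]
t=9: x=[24.7000 18.6500 6.6500 5.7500 1.2500] k=[24 21 7 7 3]
t=10: x=[23.8500 20.4500 7.7000 6.8000 3.2000] k=[25 18 7 7 2]
t=11: x=[24.6500 17.8000 7.5500 6.7500 2.2500] k=[23 16 7 5 4]
t=12: x=[22.6500 15.9000 7.3500 5.0500 4.0500] k=[23 18 5 6 2]
t=13: x=[22.7500 17.6000 5.7000 5.7500 2.2000] k=[24 18 5 6 0]
t=14: x=[23.7000 17.6500 5.7000 5.6500 0.3000] k=[22 18 8 7 0]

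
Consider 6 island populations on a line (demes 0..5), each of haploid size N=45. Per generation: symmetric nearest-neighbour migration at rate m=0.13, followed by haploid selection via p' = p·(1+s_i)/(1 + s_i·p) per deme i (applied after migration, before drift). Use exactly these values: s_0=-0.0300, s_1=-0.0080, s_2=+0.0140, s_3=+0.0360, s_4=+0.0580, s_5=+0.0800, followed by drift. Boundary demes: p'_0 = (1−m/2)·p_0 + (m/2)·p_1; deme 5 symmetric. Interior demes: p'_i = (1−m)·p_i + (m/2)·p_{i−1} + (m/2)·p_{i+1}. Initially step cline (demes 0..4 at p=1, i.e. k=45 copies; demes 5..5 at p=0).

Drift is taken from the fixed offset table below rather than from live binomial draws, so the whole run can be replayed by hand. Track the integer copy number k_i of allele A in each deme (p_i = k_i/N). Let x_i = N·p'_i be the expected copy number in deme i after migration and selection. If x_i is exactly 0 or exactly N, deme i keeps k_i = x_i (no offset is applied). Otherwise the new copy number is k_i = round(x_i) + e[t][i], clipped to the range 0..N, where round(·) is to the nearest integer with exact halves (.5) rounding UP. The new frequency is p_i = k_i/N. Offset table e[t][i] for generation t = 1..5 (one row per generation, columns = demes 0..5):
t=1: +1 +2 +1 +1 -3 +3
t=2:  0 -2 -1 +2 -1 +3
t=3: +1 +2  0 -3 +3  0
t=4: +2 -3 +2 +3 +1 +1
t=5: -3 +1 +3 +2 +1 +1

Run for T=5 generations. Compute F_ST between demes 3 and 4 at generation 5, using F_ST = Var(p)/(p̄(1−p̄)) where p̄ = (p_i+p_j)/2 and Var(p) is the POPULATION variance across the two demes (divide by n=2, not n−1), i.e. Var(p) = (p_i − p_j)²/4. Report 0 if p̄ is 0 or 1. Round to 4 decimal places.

t=0: k=[45 45 45 45 45 0]
t=1: x=[45.0000 45.0000 45.0000 45.0000 42.2255 3.1427] k=[45 45 45 45 39 6]
t=2: x=[45.0000 45.0000 45.0000 44.6234 37.6002 8.6710] k=[45 45 45 45 37 12]
t=3: x=[45.0000 45.0000 45.0000 44.4979 36.2976 14.3670] k=[45 45 45 41 39 14]
t=4: x=[45.0000 45.0000 44.7436 41.2533 37.8506 16.4189] k=[45 45 45 44 39 17]
t=5: x=[45.0000 45.0000 44.9359 43.7826 38.2259 19.2729] k=[45 45 45 45 39 20]

0.0714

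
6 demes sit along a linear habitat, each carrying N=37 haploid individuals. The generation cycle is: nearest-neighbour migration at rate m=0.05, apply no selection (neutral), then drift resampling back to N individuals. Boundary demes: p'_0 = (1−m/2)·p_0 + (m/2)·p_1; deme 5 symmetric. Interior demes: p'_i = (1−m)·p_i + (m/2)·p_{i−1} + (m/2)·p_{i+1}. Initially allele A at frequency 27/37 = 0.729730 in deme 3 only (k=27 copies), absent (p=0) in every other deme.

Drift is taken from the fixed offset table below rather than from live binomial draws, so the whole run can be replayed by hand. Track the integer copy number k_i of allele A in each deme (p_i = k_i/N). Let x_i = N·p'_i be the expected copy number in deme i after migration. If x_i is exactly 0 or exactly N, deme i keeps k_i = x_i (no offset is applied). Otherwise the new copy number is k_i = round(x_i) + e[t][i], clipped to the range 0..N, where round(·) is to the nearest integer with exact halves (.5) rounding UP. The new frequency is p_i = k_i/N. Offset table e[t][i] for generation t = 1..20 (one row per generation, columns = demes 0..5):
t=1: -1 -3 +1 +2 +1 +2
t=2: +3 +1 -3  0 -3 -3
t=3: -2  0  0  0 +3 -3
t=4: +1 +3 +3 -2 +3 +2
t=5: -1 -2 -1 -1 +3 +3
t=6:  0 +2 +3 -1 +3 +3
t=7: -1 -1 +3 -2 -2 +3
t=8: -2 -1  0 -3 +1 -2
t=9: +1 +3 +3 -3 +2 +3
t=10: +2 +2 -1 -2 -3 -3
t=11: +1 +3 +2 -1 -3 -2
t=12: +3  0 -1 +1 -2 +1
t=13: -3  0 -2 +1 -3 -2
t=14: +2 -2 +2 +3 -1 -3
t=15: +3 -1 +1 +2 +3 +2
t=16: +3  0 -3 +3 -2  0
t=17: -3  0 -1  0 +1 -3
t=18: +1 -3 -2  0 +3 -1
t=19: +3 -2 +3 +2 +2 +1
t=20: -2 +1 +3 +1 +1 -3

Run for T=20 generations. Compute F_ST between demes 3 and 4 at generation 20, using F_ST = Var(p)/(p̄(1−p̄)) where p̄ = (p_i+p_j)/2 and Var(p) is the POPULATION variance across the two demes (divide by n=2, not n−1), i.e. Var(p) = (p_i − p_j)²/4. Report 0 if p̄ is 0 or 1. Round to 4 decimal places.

0.0758

t=0: k=[0 0 0 27 0 0]
t=1: x=[0.0000 0.0000 0.6750 25.6500 0.6750 0.0000] k=[0 0 2 28 2 0]
t=2: x=[0.0000 0.0500 2.6000 26.7000 2.6000 0.0500] k=[0 1 0 27 0 0]
t=3: x=[0.0250 0.9500 0.7000 25.6500 0.6750 0.0000] k=[0 1 1 26 4 0]
t=4: x=[0.0250 0.9750 1.6250 24.8250 4.4500 0.1000] k=[1 4 5 23 7 2]
t=5: x=[1.0750 3.9500 5.4250 22.1500 7.2750 2.1250] k=[0 2 4 21 10 5]
t=6: x=[0.0500 2.0000 4.3750 20.3000 10.1500 5.1250] k=[0 4 7 19 13 8]
t=7: x=[0.1000 3.9750 7.2250 18.5500 13.0250 8.1250] k=[0 3 10 17 11 11]
t=8: x=[0.0750 3.1000 10.0000 16.6750 11.1500 11.0000] k=[0 2 10 14 12 9]
t=9: x=[0.0500 2.1500 9.9000 13.8500 11.9750 9.0750] k=[1 5 13 11 14 12]
t=10: x=[1.1000 5.1000 12.7500 11.1250 13.8750 12.0500] k=[3 7 12 9 11 9]
t=11: x=[3.1000 7.0250 11.8000 9.1250 10.9000 9.0500] k=[4 10 14 8 8 7]
t=12: x=[4.1500 9.9500 13.7500 8.1500 7.9750 7.0250] k=[7 10 13 9 6 8]
t=13: x=[7.0750 10.0000 12.8250 9.0250 6.1250 7.9500] k=[4 10 11 10 3 6]
t=14: x=[4.1500 9.8750 10.9500 9.8500 3.2500 5.9250] k=[6 8 13 13 2 3]
t=15: x=[6.0500 8.0750 12.8750 12.7250 2.3000 2.9750] k=[9 7 14 15 5 5]
t=16: x=[8.9500 7.2250 13.8500 14.7250 5.2500 5.0000] k=[12 7 11 18 3 5]
t=17: x=[11.8750 7.2250 11.0750 17.4500 3.4250 4.9500] k=[9 7 10 17 4 2]
t=18: x=[8.9500 7.1250 10.1000 16.5000 4.2750 2.0500] k=[10 4 8 17 7 1]
t=19: x=[9.8500 4.2500 8.1250 16.5250 7.1000 1.1500] k=[13 2 11 19 9 2]
t=20: x=[12.7250 2.5000 10.9750 18.5500 9.0750 2.1750] k=[11 4 14 20 10 0]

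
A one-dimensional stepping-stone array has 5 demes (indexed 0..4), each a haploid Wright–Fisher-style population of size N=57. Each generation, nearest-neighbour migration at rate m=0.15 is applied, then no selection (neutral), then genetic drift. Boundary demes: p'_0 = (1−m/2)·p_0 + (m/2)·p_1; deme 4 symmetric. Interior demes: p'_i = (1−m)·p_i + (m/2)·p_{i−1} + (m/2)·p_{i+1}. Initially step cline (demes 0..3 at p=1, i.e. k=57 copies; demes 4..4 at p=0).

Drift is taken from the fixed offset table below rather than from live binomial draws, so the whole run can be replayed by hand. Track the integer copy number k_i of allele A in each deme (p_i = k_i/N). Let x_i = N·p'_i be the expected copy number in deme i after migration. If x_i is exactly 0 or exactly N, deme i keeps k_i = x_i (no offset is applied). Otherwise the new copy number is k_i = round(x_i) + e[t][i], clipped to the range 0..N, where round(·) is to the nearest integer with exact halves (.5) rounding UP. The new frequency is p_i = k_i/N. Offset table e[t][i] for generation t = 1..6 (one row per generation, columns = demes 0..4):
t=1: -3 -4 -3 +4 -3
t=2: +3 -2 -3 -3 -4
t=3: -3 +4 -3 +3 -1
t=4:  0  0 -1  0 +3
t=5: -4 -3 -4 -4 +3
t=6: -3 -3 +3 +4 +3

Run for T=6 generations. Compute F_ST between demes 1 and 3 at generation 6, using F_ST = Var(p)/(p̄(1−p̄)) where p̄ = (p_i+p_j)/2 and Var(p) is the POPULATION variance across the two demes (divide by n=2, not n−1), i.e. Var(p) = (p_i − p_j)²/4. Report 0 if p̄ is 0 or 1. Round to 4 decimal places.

0.0271

t=0: k=[57 57 57 57 0]
t=1: x=[57.0000 57.0000 57.0000 52.7250 4.2750] k=[57 57 57 57 1]
t=2: x=[57.0000 57.0000 57.0000 52.8000 5.2000] k=[57 57 57 50 1]
t=3: x=[57.0000 57.0000 56.4750 46.8500 4.6750] k=[57 57 53 50 4]
t=4: x=[57.0000 56.7000 53.0750 46.7750 7.4500] k=[57 57 52 47 10]
t=5: x=[57.0000 56.6250 52.0000 44.6000 12.7750] k=[57 54 48 41 16]
t=6: x=[56.7750 53.7750 47.9250 39.6500 17.8750] k=[54 51 51 44 21]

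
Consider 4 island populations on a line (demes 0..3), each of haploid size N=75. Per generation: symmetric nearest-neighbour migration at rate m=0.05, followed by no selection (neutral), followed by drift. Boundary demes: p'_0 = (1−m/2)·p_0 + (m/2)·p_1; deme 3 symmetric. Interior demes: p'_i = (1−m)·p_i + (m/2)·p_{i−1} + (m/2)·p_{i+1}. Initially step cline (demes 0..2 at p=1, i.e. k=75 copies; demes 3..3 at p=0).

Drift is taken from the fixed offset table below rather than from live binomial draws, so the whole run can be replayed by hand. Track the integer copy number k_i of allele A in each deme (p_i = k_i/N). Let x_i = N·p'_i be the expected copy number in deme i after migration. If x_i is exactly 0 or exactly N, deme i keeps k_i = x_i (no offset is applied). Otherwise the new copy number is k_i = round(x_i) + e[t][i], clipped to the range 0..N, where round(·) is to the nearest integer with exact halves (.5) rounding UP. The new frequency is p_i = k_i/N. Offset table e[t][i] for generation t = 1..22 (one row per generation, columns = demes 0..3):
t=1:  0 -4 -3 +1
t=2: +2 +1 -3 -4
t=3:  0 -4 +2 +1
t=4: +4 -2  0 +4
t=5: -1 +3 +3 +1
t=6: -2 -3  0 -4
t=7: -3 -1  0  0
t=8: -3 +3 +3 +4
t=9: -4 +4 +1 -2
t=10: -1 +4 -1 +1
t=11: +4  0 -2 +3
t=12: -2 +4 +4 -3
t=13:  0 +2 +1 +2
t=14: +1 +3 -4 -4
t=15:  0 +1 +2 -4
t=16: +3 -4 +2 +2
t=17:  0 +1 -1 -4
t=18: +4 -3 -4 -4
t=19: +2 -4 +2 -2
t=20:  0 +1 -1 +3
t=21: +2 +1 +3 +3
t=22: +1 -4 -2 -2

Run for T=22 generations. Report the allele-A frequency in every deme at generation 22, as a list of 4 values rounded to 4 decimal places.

t=0: k=[75 75 75 0]
t=1: x=[75.0000 75.0000 73.1250 1.8750] k=[75 75 70 3]
t=2: x=[75.0000 74.8750 68.4500 4.6750] k=[75 75 65 1]
t=3: x=[75.0000 74.7500 63.6500 2.6000] k=[75 71 66 4]
t=4: x=[74.9000 70.9750 64.5750 5.5500] k=[75 69 65 10]
t=5: x=[74.8500 69.0500 63.7250 11.3750] k=[74 72 67 12]
t=6: x=[73.9500 71.9250 65.7500 13.3750] k=[72 69 66 9]
t=7: x=[71.9250 69.0000 64.6500 10.4250] k=[69 68 65 10]
t=8: x=[68.9750 67.9500 63.7000 11.3750] k=[66 71 67 15]
t=9: x=[66.1250 70.7750 65.8000 16.3000] k=[62 75 67 14]
t=10: x=[62.3250 74.4750 65.8750 15.3250] k=[61 75 65 16]
t=11: x=[61.3500 74.4000 64.0250 17.2250] k=[65 74 62 20]
t=12: x=[65.2250 73.4750 61.2500 21.0500] k=[63 75 65 18]
t=13: x=[63.3000 74.4500 64.0750 19.1750] k=[63 75 65 21]
t=14: x=[63.3000 74.4500 64.1500 22.1000] k=[64 75 60 18]
t=15: x=[64.2750 74.3500 59.3250 19.0500] k=[64 75 61 15]
t=16: x=[64.2750 74.3750 60.2000 16.1500] k=[67 70 62 18]
t=17: x=[67.0750 69.7250 61.1000 19.1000] k=[67 71 60 15]
t=18: x=[67.1000 70.6250 59.1500 16.1250] k=[71 68 55 12]
t=19: x=[70.9250 67.7500 54.2500 13.0750] k=[73 64 56 11]
t=20: x=[72.7750 64.0250 55.0750 12.1250] k=[73 65 54 15]
t=21: x=[72.8000 64.9250 53.3000 15.9750] k=[75 66 56 19]
t=22: x=[74.7750 65.9750 55.3250 19.9250] k=[75 62 53 18]

[1.0000, 0.8267, 0.7067, 0.2400]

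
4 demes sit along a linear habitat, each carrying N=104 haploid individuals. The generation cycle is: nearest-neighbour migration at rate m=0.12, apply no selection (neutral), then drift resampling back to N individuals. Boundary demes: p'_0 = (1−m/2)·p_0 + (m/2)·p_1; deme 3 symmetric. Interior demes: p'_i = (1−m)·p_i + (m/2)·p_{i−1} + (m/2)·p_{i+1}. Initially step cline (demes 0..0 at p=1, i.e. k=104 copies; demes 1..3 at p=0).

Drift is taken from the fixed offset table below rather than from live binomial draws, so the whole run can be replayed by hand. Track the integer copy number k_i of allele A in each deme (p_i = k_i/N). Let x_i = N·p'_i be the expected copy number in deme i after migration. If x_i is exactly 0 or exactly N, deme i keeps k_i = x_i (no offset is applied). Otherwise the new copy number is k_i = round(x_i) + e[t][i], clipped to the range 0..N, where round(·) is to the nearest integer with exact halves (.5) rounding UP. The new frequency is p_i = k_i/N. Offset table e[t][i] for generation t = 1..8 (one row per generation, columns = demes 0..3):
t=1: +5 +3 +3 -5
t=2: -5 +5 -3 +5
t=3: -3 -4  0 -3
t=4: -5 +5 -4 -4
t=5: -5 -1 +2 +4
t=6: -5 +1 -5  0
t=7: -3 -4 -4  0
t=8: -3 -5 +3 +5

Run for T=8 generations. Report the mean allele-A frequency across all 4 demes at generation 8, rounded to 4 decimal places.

t=0: k=[104 0 0 0]
t=1: x=[97.7600 6.2400 0.0000 0.0000] k=[103 9 0 0]
t=2: x=[97.3600 14.1000 0.5400 0.0000] k=[92 19 0 0]
t=3: x=[87.6200 22.2400 1.1400 0.0000] k=[85 18 1 0]
t=4: x=[80.9800 21.0000 1.9600 0.0600] k=[76 26 0 0]
t=5: x=[73.0000 27.4400 1.5600 0.0000] k=[68 26 4 0]
t=6: x=[65.4800 27.2000 5.0800 0.2400] k=[60 28 0 0]
t=7: x=[58.0800 28.2400 1.6800 0.0000] k=[55 24 0 0]
t=8: x=[53.1400 24.4200 1.4400 0.0000] k=[50 19 4 0]

0.1755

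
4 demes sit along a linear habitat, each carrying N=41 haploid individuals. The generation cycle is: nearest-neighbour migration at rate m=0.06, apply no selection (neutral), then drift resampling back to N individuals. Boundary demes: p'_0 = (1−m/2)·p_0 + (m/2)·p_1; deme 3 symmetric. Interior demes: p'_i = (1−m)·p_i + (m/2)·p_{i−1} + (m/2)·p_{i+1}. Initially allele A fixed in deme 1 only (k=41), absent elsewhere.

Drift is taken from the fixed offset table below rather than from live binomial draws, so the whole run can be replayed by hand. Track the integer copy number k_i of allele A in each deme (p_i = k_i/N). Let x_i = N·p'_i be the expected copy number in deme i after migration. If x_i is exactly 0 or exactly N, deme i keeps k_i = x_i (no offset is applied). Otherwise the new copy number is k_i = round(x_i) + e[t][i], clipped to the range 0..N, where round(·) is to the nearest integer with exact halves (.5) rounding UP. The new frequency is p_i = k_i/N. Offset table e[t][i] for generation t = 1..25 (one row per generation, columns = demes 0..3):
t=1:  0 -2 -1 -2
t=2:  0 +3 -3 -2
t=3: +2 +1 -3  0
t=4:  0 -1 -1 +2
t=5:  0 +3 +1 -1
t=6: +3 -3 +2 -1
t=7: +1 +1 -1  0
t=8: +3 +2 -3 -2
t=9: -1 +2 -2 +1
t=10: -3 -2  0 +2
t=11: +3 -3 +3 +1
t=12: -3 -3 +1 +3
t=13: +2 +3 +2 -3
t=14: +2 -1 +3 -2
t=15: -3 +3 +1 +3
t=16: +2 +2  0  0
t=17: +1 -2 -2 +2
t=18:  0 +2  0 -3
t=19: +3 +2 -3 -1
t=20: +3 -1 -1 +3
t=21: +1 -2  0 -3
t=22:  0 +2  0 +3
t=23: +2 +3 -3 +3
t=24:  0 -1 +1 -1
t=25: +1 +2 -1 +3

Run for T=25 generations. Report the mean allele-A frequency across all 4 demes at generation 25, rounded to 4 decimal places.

t=0: k=[0 41 0 0]
t=1: x=[1.2300 38.5400 1.2300 0.0000] k=[1 37 0 0]
t=2: x=[2.0800 34.8100 1.1100 0.0000] k=[2 38 0 0]
t=3: x=[3.0800 35.7800 1.1400 0.0000] k=[5 37 0 0]
t=4: x=[5.9600 34.9300 1.1100 0.0000] k=[6 34 0 0]
t=5: x=[6.8400 32.1400 1.0200 0.0000] k=[7 35 2 0]
t=6: x=[7.8400 33.1700 2.9300 0.0600] k=[11 30 5 0]
t=7: x=[11.5700 28.6800 5.6000 0.1500] k=[13 30 5 0]
t=8: x=[13.5100 28.7400 5.6000 0.1500] k=[17 31 3 0]
t=9: x=[17.4200 29.7400 3.7500 0.0900] k=[16 32 2 1]
t=10: x=[16.4800 30.6200 2.8700 1.0300] k=[13 29 3 3]
t=11: x=[13.4800 27.7400 3.7800 3.0000] k=[16 25 7 4]
t=12: x=[16.2700 24.1900 7.4500 4.0900] k=[13 21 8 7]
t=13: x=[13.2400 20.3700 8.3600 7.0300] k=[15 23 10 4]
t=14: x=[15.2400 22.3700 10.2100 4.1800] k=[17 21 13 2]
t=15: x=[17.1200 20.6400 12.9100 2.3300] k=[14 24 14 5]
t=16: x=[14.3000 23.4000 14.0300 5.2700] k=[16 25 14 5]
t=17: x=[16.2700 24.4000 14.0600 5.2700] k=[17 22 12 7]
t=18: x=[17.1500 21.5500 12.1500 7.1500] k=[17 24 12 4]
t=19: x=[17.2100 23.4300 12.1200 4.2400] k=[20 25 9 3]
t=20: x=[20.1500 24.3700 9.3000 3.1800] k=[23 23 8 6]
t=21: x=[23.0000 22.5500 8.3900 6.0600] k=[24 21 8 3]
t=22: x=[23.9100 20.7000 8.2400 3.1500] k=[24 23 8 6]
t=23: x=[23.9700 22.5800 8.3900 6.0600] k=[26 26 5 9]
t=24: x=[26.0000 25.3700 5.7500 8.8800] k=[26 24 7 8]
t=25: x=[25.9400 23.5500 7.5400 7.9700] k=[27 26 7 11]

0.4329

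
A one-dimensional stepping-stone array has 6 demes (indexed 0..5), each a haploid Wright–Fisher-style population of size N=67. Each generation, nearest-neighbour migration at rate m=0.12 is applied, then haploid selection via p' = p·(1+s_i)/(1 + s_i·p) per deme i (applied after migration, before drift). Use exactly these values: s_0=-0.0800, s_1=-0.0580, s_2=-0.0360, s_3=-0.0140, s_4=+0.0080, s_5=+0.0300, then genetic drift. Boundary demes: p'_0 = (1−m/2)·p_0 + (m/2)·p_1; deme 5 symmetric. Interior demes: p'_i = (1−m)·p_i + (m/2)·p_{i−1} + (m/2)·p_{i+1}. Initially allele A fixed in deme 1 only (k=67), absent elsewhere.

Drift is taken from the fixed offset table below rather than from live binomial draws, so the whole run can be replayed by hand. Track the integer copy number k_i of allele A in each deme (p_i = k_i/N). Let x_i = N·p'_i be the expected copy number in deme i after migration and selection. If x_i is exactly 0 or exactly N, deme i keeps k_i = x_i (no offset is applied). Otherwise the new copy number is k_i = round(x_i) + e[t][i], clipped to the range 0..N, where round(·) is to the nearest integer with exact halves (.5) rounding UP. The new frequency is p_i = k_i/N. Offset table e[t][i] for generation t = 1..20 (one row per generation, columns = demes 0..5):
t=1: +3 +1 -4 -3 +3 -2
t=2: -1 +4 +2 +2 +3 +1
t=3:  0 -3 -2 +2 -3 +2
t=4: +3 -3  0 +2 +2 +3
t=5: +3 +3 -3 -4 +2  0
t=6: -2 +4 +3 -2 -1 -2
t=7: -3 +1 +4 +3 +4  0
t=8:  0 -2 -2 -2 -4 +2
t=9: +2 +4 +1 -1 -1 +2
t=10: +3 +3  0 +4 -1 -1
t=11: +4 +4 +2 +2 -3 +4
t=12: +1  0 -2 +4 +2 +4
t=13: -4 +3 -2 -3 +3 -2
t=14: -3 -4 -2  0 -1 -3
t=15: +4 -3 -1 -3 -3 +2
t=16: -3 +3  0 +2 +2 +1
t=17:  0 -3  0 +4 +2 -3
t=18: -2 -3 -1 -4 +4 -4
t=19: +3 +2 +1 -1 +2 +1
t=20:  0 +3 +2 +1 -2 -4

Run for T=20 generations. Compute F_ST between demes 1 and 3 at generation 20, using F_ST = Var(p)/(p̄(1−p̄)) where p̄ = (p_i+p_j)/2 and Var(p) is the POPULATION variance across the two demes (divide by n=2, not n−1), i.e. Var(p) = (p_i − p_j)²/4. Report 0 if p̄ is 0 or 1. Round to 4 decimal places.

0.0146

t=0: k=[0 67 0 0 0 0]
t=1: x=[3.7162 58.5276 3.8837 0.0000 0.0000 0.0000] k=[7 60 0 0 0 0]
t=2: x=[9.4808 52.5545 3.4771 0.0000 0.0000 0.0000] k=[8 57 5 0 0 0]
t=3: x=[10.1980 50.1991 7.5703 0.2958 0.0000 0.0000] k=[10 47 6 2 0 0]
t=4: x=[11.4089 41.3815 7.9592 2.0912 0.1210 0.0000] k=[14 38 8 4 2 0]
t=5: x=[14.4716 33.7598 9.2634 4.0658 2.0155 0.1236] k=[17 37 6 0 4 0]
t=6: x=[17.1160 32.9393 7.2593 0.5917 3.5467 0.2472] k=[15 37 10 0 3 0]
t=7: x=[15.3128 33.0593 10.6866 0.7692 2.6603 0.1854] k=[12 34 15 4 7 0]
t=8: x=[12.4524 30.5446 15.0479 4.7771 6.4463 0.4325] k=[12 29 13 3 2 2]
t=9: x=[12.1676 26.0625 12.9722 3.4930 2.0760 2.0582] k=[14 30 14 2 1 4]
t=10: x=[14.0135 27.1104 13.8332 2.6242 1.2497 3.9279] k=[17 30 14 7 0 3]
t=11: x=[16.7124 27.2885 14.1269 6.9121 0.6048 2.9009] k=[21 31 16 9 0 7]
t=12: x=[20.3981 28.5173 16.0287 8.7720 0.9676 6.7575] k=[21 29 14 13 3 11]
t=13: x=[20.2818 26.6554 14.4207 12.3176 4.1106 10.7848] k=[16 30 12 9 7 9]
t=14: x=[15.8107 27.1104 12.5224 8.9501 7.2916 9.1102] k=[13 23 11 9 6 6]
t=15: x=[12.7185 20.8132 11.2525 8.8313 6.2248 6.1634] k=[17 18 10 6 3 8]
t=16: x=[16.0216 16.6997 9.9260 5.9827 3.5064 7.9037] k=[13 20 10 8 6 9]
t=17: x=[12.5475 18.1778 10.1599 7.9012 6.3456 9.0489] k=[13 15 10 12 8 6]
t=18: x=[12.2625 13.9099 10.1014 11.5050 8.1770 6.2864] k=[10 11 9 8 12 2]
t=19: x=[9.3677 10.2888 8.7766 8.1980 11.2343 2.6749] k=[12 12 10 7 13 4]
t=20: x=[11.2005 11.3072 9.6336 7.4462 12.1792 4.6667] k=[11 14 12 8 10 1]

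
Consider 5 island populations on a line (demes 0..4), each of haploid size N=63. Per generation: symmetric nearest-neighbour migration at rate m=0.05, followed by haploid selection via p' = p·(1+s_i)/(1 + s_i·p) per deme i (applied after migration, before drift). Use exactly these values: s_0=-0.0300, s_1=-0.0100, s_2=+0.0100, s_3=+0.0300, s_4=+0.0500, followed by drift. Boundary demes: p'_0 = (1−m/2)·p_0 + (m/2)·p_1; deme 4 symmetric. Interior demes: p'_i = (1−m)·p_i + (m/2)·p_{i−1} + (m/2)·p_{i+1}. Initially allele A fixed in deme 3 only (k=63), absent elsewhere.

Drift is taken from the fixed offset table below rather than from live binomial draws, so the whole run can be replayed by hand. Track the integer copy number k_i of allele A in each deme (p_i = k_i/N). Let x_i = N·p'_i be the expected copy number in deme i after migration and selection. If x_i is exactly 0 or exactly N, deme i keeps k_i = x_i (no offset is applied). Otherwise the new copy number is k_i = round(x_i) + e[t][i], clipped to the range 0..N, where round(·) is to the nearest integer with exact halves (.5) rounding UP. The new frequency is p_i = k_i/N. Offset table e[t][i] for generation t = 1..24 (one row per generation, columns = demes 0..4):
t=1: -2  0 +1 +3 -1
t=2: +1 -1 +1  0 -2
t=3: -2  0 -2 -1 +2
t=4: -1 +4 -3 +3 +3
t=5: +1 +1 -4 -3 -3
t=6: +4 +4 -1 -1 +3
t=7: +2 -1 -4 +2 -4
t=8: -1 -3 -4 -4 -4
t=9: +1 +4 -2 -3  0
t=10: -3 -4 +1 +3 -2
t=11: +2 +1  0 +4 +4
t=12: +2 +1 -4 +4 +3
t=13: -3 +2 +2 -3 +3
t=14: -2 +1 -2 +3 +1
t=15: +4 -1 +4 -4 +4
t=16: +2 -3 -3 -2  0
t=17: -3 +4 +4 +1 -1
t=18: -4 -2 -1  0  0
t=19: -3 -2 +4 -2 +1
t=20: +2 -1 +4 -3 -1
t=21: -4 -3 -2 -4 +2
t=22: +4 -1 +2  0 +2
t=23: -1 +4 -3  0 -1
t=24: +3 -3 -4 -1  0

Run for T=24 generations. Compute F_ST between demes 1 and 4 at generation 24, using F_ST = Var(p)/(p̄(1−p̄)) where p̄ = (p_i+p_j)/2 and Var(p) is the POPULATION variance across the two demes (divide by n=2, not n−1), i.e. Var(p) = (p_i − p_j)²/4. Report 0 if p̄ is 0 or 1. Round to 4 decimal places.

0.3360

t=0: k=[0 0 0 63 0]
t=1: x=[0.0000 0.0000 1.5904 59.9373 1.6517] k=[0 0 3 63 1]
t=2: x=[0.0000 0.0743 4.4661 60.0347 2.6721] k=[0 0 5 60 1]
t=3: x=[0.0000 0.1238 6.3062 57.3050 2.5937] k=[0 0 4 56 5]
t=4: x=[0.0000 0.0990 5.2477 53.6625 6.5561] k=[0 4 2 57 10]
t=5: x=[0.0970 3.8138 3.4574 54.6661 11.6306] k=[1 5 0 52 9]
t=6: x=[1.0676 4.7308 1.4389 49.9338 10.4948] k=[5 9 0 49 13]
t=7: x=[4.9590 8.6001 1.4642 47.2271 14.4357] k=[7 8 0 49 10]
t=8: x=[6.8371 7.7068 1.4389 47.1532 11.4242] k=[6 5 0 43 7]
t=9: x=[5.8123 4.8548 1.2118 41.4461 8.2433] k=[7 9 0 38 8]
t=10: x=[6.8615 8.6497 1.1865 36.7537 9.1241] k=[4 5 2 40 7]
t=11: x=[3.9117 4.8548 3.0538 38.6679 8.1655] k=[6 6 3 43 12]
t=12: x=[5.8367 5.8713 4.1131 41.6442 13.2791] k=[8 7 0 46 16]
t=13: x=[7.7652 6.7889 1.3380 44.4887 17.3568] k=[5 9 3 41 20]
t=14: x=[4.9590 8.6745 4.1383 39.9587 21.2058] k=[3 10 2 43 22]
t=15: x=[3.0844 9.5433 3.2556 41.8671 23.2359] k=[7 9 7 38 27]
t=16: x=[6.8615 8.8235 7.8934 37.4004 28.0319] k=[9 6 5 35 28]
t=17: x=[8.6942 5.9953 5.8274 34.5368 28.9367] k=[6 10 10 36 28]
t=18: x=[5.9342 9.8164 10.7383 35.6085 28.9618] k=[2 8 10 36 29]
t=19: x=[2.0876 7.8308 10.6880 35.6334 29.9405] k=[0 6 15 34 31]
t=20: x=[0.1455 6.0201 15.3653 33.9133 31.8434] k=[2 5 19 31 31]
t=21: x=[2.0147 5.2266 19.0821 31.1654 31.7684] k=[0 2 17 27 34]
t=22: x=[0.0485 2.3026 16.9982 27.3817 34.5877] k=[4 1 19 27 37]
t=23: x=[3.8144 1.5101 18.8813 27.5072 37.4939] k=[3 6 16 28 36]
t=24: x=[2.9871 6.1192 16.1693 28.3602 36.5515] k=[6 3 12 27 37]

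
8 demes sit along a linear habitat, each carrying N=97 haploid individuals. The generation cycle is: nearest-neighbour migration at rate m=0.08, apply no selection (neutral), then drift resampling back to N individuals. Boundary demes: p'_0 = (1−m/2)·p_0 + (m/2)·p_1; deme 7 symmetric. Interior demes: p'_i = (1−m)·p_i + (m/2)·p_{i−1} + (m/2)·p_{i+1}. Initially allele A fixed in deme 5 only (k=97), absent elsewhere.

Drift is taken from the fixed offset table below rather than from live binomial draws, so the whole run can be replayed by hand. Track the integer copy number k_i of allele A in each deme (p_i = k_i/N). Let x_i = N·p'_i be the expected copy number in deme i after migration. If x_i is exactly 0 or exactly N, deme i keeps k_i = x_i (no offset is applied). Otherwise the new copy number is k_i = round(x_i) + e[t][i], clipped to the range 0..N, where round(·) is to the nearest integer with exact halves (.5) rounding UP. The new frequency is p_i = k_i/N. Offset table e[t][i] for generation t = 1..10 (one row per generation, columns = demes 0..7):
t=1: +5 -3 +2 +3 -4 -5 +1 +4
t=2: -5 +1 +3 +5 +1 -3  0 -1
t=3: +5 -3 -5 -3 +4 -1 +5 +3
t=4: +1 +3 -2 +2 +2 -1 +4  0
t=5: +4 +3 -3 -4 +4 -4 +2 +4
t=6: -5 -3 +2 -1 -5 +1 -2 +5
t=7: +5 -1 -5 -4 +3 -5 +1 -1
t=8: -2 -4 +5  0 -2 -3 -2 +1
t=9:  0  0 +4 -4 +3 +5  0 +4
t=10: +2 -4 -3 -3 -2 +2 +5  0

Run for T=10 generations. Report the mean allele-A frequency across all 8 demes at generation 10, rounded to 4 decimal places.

t=0: k=[0 0 0 0 0 97 0 0]
t=1: x=[0.0000 0.0000 0.0000 0.0000 3.8800 89.2400 3.8800 0.0000] k=[0 0 0 0 0 84 5 0]
t=2: x=[0.0000 0.0000 0.0000 0.0000 3.3600 77.4800 7.9600 0.2000] k=[0 0 0 0 4 74 8 0]
t=3: x=[0.0000 0.0000 0.0000 0.1600 6.6400 68.5600 10.3200 0.3200] k=[0 0 0 0 11 68 15 3]
t=4: x=[0.0000 0.0000 0.0000 0.4400 12.8400 63.6000 16.6400 3.4800] k=[0 0 0 2 15 63 21 3]
t=5: x=[0.0000 0.0000 0.0800 2.4400 16.4000 59.4000 21.9600 3.7200] k=[0 0 0 0 20 55 24 8]
t=6: x=[0.0000 0.0000 0.0000 0.8000 20.6000 52.3600 24.6000 8.6400] k=[0 0 0 0 16 53 23 14]
t=7: x=[0.0000 0.0000 0.0000 0.6400 16.8400 50.3200 23.8400 14.3600] k=[0 0 0 0 20 45 25 13]
t=8: x=[0.0000 0.0000 0.0000 0.8000 20.2000 43.2000 25.3200 13.4800] k=[0 0 0 1 18 40 23 14]
t=9: x=[0.0000 0.0000 0.0400 1.6400 18.2000 38.4400 23.3200 14.3600] k=[0 0 4 0 21 43 23 18]
t=10: x=[0.0000 0.1600 3.6800 1.0000 21.0400 41.3200 23.6000 18.2000] k=[0 0 1 0 19 43 29 18]

0.1418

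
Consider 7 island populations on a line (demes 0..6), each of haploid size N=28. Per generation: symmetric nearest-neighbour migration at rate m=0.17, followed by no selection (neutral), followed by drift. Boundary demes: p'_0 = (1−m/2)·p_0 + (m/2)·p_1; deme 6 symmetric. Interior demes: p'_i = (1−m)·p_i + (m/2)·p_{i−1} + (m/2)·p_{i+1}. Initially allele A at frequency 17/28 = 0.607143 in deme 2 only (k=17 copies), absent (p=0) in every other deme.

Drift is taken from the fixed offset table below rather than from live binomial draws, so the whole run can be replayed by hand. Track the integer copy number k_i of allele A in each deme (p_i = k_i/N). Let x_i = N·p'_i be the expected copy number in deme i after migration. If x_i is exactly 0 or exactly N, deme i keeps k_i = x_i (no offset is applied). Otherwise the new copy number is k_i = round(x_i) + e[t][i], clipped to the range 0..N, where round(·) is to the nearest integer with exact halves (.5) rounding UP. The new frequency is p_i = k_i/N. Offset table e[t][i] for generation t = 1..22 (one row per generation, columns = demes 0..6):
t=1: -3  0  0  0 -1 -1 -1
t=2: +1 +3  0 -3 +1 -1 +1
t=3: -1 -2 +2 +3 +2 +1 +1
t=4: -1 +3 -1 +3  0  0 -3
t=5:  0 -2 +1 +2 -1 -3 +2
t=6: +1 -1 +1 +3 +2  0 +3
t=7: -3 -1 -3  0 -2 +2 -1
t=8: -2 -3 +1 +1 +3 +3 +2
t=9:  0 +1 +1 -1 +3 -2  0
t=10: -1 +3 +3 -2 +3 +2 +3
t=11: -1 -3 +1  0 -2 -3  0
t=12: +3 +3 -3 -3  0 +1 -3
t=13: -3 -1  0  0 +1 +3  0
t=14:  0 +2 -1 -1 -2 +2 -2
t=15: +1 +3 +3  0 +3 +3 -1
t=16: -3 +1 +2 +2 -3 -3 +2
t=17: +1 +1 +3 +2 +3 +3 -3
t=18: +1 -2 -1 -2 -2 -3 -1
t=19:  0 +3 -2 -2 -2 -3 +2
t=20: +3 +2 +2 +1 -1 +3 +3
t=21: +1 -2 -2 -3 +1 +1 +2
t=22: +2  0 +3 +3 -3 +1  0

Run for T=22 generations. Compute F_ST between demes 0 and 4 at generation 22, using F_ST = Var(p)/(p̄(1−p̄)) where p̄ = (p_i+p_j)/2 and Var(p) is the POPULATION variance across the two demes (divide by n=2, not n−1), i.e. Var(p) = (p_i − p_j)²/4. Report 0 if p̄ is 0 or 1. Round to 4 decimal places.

t=0: k=[0 0 17 0 0 0 0]
t=1: x=[0.0000 1.4450 14.1100 1.4450 0.0000 0.0000 0.0000] k=[0 1 14 1 0 0 0]
t=2: x=[0.0850 2.0200 11.7900 2.0200 0.0850 0.0000 0.0000] k=[1 5 12 0 1 0 0]
t=3: x=[1.3400 5.2550 10.3850 1.1050 0.8300 0.0850 0.0000] k=[0 3 12 4 3 1 0]
t=4: x=[0.2550 3.5100 10.5550 4.5950 2.9150 1.0850 0.0850] k=[0 7 10 8 3 1 0]
t=5: x=[0.5950 6.6600 9.5750 7.7450 3.2550 1.0850 0.0850] k=[1 5 11 10 2 0 2]
t=6: x=[1.3400 5.1700 10.4050 9.4050 2.5100 0.3400 1.8300] k=[2 4 11 12 5 0 5]
t=7: x=[2.1700 4.4250 10.4900 11.3200 5.1700 0.8500 4.5750] k=[0 3 7 11 3 3 4]
t=8: x=[0.2550 3.0850 7.0000 9.9800 3.6800 3.0850 3.9150] k=[0 0 8 11 7 6 6]
t=9: x=[0.0000 0.6800 7.5750 10.4050 7.2550 6.0850 6.0000] k=[0 2 9 9 10 4 6]
t=10: x=[0.1700 2.4250 8.4050 9.0850 9.4050 4.6800 5.8300] k=[0 5 11 7 12 7 9]
t=11: x=[0.4250 5.0850 10.1500 7.7650 11.1500 7.5950 8.8300] k=[0 2 11 8 9 5 9]
t=12: x=[0.1700 2.5950 9.9800 8.3400 8.5750 5.6800 8.6600] k=[3 6 7 5 9 7 6]
t=13: x=[3.2550 5.8300 6.7450 5.5100 8.4900 7.0850 6.0850] k=[0 5 7 6 9 10 6]
t=14: x=[0.4250 4.7450 6.7450 6.3400 8.8300 9.5750 6.3400] k=[0 7 6 5 7 12 4]
t=15: x=[0.5950 6.3200 6.0000 5.2550 7.2550 10.8950 4.6800] k=[2 9 9 5 10 14 4]
t=16: x=[2.5950 8.4050 8.6600 5.7650 9.9150 12.8100 4.8500] k=[0 9 11 8 7 10 7]
t=17: x=[0.7650 8.4050 10.5750 8.1700 7.3400 9.4900 7.2550] k=[2 9 14 10 10 12 4]
t=18: x=[2.5950 8.8300 13.2350 10.3400 10.1700 11.1500 4.6800] k=[4 7 12 8 8 8 4]
t=19: x=[4.2550 7.1700 11.2350 8.3400 8.0000 7.6600 4.3400] k=[4 10 9 6 6 5 6]
t=20: x=[4.5100 9.4050 8.8300 6.2550 5.9150 5.1700 5.9150] k=[8 11 11 7 5 8 9]
t=21: x=[8.2550 10.7450 10.6600 7.1700 5.4250 7.8300 8.9150] k=[9 9 9 4 6 9 11]
t=22: x=[9.0000 9.0000 8.5750 4.5950 6.0850 8.9150 10.8300] k=[11 9 12 8 3 10 11]

0.1088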